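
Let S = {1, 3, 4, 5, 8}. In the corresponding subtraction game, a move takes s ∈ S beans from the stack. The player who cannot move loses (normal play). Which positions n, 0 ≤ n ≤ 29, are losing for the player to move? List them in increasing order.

n :  0  1  2  3  4  5  6  7  8  9 10 11 12 13 14 15 16 17 18 19 20 21 22 23 24 25 26 27 28 29
G :  0  1  0  1  2  3  2  3  4  0  1  0  1  2  3  2  3  4  0  1  0  1  2  3  2  3  4  0  1  0
P-positions are exactly the n with G(n) = 0.

0, 2, 9, 11, 18, 20, 27, 29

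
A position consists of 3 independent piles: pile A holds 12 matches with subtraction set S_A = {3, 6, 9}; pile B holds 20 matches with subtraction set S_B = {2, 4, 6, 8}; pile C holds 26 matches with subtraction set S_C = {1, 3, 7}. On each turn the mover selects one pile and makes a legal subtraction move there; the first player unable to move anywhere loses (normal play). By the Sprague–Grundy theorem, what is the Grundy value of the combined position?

0

Pile A, S = {3, 6, 9}:
n :  0  1  2  3  4  5  6  7  8  9 10 11 12
G :  0  0  0  1  1  1  2  2  2  3  3  3  0
G_A(12) = 0.
Pile B, S = {2, 4, 6, 8}:
n :  0  1  2  3  4  5  6  7  8  9 10 11 12 13 14 15 16 17 18 19 20
G :  0  0  1  1  2  2  3  3  4  4  0  0  1  1  2  2  3  3  4  4  0
G_B(20) = 0.
Pile C, S = {1, 3, 7}:
G(0) = 0
G(1) = mex{0} = 1
G(2) = mex{1} = 0
G(3) = mex{0,0} = 1
G(4) = mex{1,1} = 0
G(5) = mex{0,0} = 1
G(6) = mex{1,1} = 0
G(7) = mex{0,0,0} = 1
G(8) = mex{1,1,1} = 0
G(9) = mex{0,0,0} = 1
G(10) = mex{1,1,1} = 0
G(11) = mex{0,0,0} = 1
G(12) = mex{1,1,1} = 0
G(13) = mex{0,0,0} = 1
G(14) = mex{1,1,1} = 0
G(15) = mex{0,0,0} = 1
G(16) = mex{1,1,1} = 0
G(17) = mex{0,0,0} = 1
G(18) = mex{1,1,1} = 0
G(19) = mex{0,0,0} = 1
G(20) = mex{1,1,1} = 0
G(21) = mex{0,0,0} = 1
G(22) = mex{1,1,1} = 0
G(23) = mex{0,0,0} = 1
G(24) = mex{1,1,1} = 0
G(25) = mex{0,0,0} = 1
G(26) = mex{1,1,1} = 0
G_C(26) = 0.
Combined Grundy value = 0 ⊕ 0 ⊕ 0 = 0.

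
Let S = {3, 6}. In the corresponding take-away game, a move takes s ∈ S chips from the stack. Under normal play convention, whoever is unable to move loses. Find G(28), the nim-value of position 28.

G(0) = 0
G(1) = mex{} = 0
G(2) = mex{} = 0
G(3) = mex{0} = 1
G(4) = mex{0} = 1
G(5) = mex{0} = 1
G(6) = mex{1,0} = 2
G(7) = mex{1,0} = 2
G(8) = mex{1,0} = 2
G(9) = mex{2,1} = 0
G(10) = mex{2,1} = 0
G(11) = mex{2,1} = 0
G(12) = mex{0,2} = 1
G(13) = mex{0,2} = 1
G(14) = mex{0,2} = 1
G(15) = mex{1,0} = 2
G(16) = mex{1,0} = 2
G(17) = mex{1,0} = 2
G(18) = mex{2,1} = 0
G(19) = mex{2,1} = 0
G(20) = mex{2,1} = 0
G(21) = mex{0,2} = 1
G(22) = mex{0,2} = 1
G(23) = mex{0,2} = 1
G(24) = mex{1,0} = 2
G(25) = mex{1,0} = 2
G(26) = mex{1,0} = 2
G(27) = mex{2,1} = 0
G(28) = mex{2,1} = 0

0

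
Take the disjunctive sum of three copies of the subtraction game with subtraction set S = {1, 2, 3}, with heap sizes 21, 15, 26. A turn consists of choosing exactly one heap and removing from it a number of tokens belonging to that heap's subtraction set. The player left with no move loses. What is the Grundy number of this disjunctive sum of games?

All heaps use S = {1, 2, 3}:
n :  0  1  2  3  4  5  6  7  8  9 10 11 12 13 14 15 16 17 18 19 20 21 22 23 24 25 26
G :  0  1  2  3  0  1  2  3  0  1  2  3  0  1  2  3  0  1  2  3  0  1  2  3  0  1  2
Heap A: G(21) = 1.
Heap B: G(15) = 3.
Heap C: G(26) = 2.
Combined Grundy value = 1 ⊕ 3 ⊕ 2 = 0.

0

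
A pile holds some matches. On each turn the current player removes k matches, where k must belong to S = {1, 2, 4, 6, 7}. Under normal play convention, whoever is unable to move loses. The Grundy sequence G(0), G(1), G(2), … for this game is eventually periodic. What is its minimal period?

8

G(0) = 0
G(1) = mex{0} = 1
G(2) = mex{1,0} = 2
G(3) = mex{2,1} = 0
G(4) = mex{0,2,0} = 1
G(5) = mex{1,0,1} = 2
G(6) = mex{2,1,2,0} = 3
G(7) = mex{3,2,0,1,0} = 4
G(8) = mex{4,3,1,2,1} = 0
G(9) = mex{0,4,2,0,2} = 1
G(10) = mex{1,0,3,1,0} = 2
G(11) = mex{2,1,4,2,1} = 0
G(12) = mex{0,2,0,3,2} = 1
G(13) = mex{1,0,1,4,3} = 2
G(14) = mex{2,1,2,0,4} = 3
G(15) = mex{3,2,0,1,0} = 4
G(16) = mex{4,3,1,2,1} = 0
G(17) = mex{0,4,2,0,2} = 1
G(n+8) = G(n) holds for n = 0,…,6 (a full window of length max(S) = 7), so the sequence is purely periodic with period 8.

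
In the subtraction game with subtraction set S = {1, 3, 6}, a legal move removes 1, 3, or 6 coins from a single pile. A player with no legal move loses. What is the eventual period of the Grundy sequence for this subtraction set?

n :  0  1  2  3  4  5  6  7  8  9 10 11 12 13 14 15 16 17 18 19
G :  0  1  0  1  0  1  2  3  2  0  1  0  1  0  1  2  3  2  0  1
G(n+9) = G(n) holds for n = 0,…,5 (a full window of length max(S) = 6), so the sequence is purely periodic with period 9.

9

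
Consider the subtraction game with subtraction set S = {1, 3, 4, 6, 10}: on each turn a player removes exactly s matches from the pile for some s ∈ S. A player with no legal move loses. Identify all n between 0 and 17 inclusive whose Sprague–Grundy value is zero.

G(0) = 0
G(1) = mex{0} = 1
G(2) = mex{1} = 0
G(3) = mex{0,0} = 1
G(4) = mex{1,1,0} = 2
G(5) = mex{2,0,1} = 3
G(6) = mex{3,1,0,0} = 2
G(7) = mex{2,2,1,1} = 0
G(8) = mex{0,3,2,0} = 1
G(9) = mex{1,2,3,1} = 0
G(10) = mex{0,0,2,2,0} = 1
G(11) = mex{1,1,0,3,1} = 2
G(12) = mex{2,0,1,2,0} = 3
G(13) = mex{3,1,0,0,1} = 2
G(14) = mex{2,2,1,1,2} = 0
G(15) = mex{0,3,2,0,3} = 1
G(16) = mex{1,2,3,1,2} = 0
G(17) = mex{0,0,2,2,0} = 1
P-positions are exactly the n with G(n) = 0.

0, 2, 7, 9, 14, 16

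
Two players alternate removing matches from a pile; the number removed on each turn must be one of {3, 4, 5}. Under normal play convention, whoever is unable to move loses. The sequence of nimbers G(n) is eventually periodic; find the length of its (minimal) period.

8

G(0) = 0
G(1) = mex{} = 0
G(2) = mex{} = 0
G(3) = mex{0} = 1
G(4) = mex{0,0} = 1
G(5) = mex{0,0,0} = 1
G(6) = mex{1,0,0} = 2
G(7) = mex{1,1,0} = 2
G(8) = mex{1,1,1} = 0
G(9) = mex{2,1,1} = 0
G(10) = mex{2,2,1} = 0
G(11) = mex{0,2,2} = 1
G(12) = mex{0,0,2} = 1
G(13) = mex{0,0,0} = 1
G(14) = mex{1,0,0} = 2
G(15) = mex{1,1,0} = 2
G(16) = mex{1,1,1} = 0
G(17) = mex{2,1,1} = 0
G(n+8) = G(n) holds for n = 0,…,4 (a full window of length max(S) = 5), so the sequence is purely periodic with period 8.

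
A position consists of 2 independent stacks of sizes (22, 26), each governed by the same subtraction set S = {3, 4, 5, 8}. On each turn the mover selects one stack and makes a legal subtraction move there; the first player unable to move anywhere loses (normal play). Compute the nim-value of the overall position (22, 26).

All stacks use S = {3, 4, 5, 8}:
G(0) = 0
G(1) = mex{} = 0
G(2) = mex{} = 0
G(3) = mex{0} = 1
G(4) = mex{0,0} = 1
G(5) = mex{0,0,0} = 1
G(6) = mex{1,0,0} = 2
G(7) = mex{1,1,0} = 2
G(8) = mex{1,1,1,0} = 2
G(9) = mex{2,1,1,0} = 3
G(10) = mex{2,2,1,0} = 3
G(11) = mex{2,2,2,1} = 0
G(12) = mex{3,2,2,1} = 0
G(13) = mex{3,3,2,1} = 0
G(14) = mex{0,3,3,2} = 1
G(15) = mex{0,0,3,2} = 1
G(16) = mex{0,0,0,2} = 1
G(17) = mex{1,0,0,3} = 2
G(18) = mex{1,1,0,3} = 2
G(19) = mex{1,1,1,0} = 2
G(20) = mex{2,1,1,0} = 3
G(21) = mex{2,2,1,0} = 3
G(22) = mex{2,2,2,1} = 0
G(23) = mex{3,2,2,1} = 0
G(24) = mex{3,3,2,1} = 0
G(25) = mex{0,3,3,2} = 1
G(26) = mex{0,0,3,2} = 1
Stack A: G(22) = 0.
Stack B: G(26) = 1.
Combined Grundy value = 0 ⊕ 1 = 1.

1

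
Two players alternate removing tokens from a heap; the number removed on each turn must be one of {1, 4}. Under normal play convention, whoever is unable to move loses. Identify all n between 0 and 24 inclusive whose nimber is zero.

G(0) = 0
G(1) = mex{0} = 1
G(2) = mex{1} = 0
G(3) = mex{0} = 1
G(4) = mex{1,0} = 2
G(5) = mex{2,1} = 0
G(6) = mex{0,0} = 1
G(7) = mex{1,1} = 0
G(8) = mex{0,2} = 1
G(9) = mex{1,0} = 2
G(10) = mex{2,1} = 0
G(11) = mex{0,0} = 1
G(12) = mex{1,1} = 0
G(13) = mex{0,2} = 1
G(14) = mex{1,0} = 2
G(15) = mex{2,1} = 0
G(16) = mex{0,0} = 1
G(17) = mex{1,1} = 0
G(18) = mex{0,2} = 1
G(19) = mex{1,0} = 2
G(20) = mex{2,1} = 0
G(21) = mex{0,0} = 1
G(22) = mex{1,1} = 0
G(23) = mex{0,2} = 1
G(24) = mex{1,0} = 2
P-positions are exactly the n with G(n) = 0.

0, 2, 5, 7, 10, 12, 15, 17, 20, 22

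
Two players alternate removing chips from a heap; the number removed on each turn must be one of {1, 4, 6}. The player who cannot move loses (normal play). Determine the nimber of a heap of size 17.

0

n :  0  1  2  3  4  5  6  7  8  9 10 11 12 13 14 15 16 17
G :  0  1  0  1  2  0  1  0  1  2  0  1  0  1  2  0  1  0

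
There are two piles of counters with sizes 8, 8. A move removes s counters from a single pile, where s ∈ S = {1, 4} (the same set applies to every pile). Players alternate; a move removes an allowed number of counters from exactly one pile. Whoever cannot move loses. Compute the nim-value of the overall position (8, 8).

All piles use S = {1, 4}:
n : 0 1 2 3 4 5 6 7 8
G : 0 1 0 1 2 0 1 0 1
Pile A: G(8) = 1.
Pile B: G(8) = 1.
Combined Grundy value = 1 ⊕ 1 = 0.

0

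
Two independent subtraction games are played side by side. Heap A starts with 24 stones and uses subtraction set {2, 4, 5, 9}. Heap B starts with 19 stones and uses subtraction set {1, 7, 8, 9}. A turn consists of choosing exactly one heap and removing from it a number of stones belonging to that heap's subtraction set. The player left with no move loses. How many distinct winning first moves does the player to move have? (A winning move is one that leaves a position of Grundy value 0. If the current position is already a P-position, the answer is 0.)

Heap A, S = {2, 4, 5, 9}:
G(0) = 0
G(1) = mex{} = 0
G(2) = mex{0} = 1
G(3) = mex{0} = 1
G(4) = mex{1,0} = 2
G(5) = mex{1,0,0} = 2
G(6) = mex{2,1,0} = 3
G(7) = mex{2,1,1} = 0
G(8) = mex{3,2,1} = 0
G(9) = mex{0,2,2,0} = 1
G(10) = mex{0,3,2,0} = 1
G(11) = mex{1,0,3,1} = 2
G(12) = mex{1,0,0,1} = 2
G(13) = mex{2,1,0,2} = 3
G(14) = mex{2,1,1,2} = 0
G(15) = mex{3,2,1,3} = 0
G(16) = mex{0,2,2,0} = 1
G(17) = mex{0,3,2,0} = 1
G(18) = mex{1,0,3,1} = 2
G(19) = mex{1,0,0,1} = 2
G(20) = mex{2,1,0,2} = 3
G(21) = mex{2,1,1,2} = 0
G(22) = mex{3,2,1,3} = 0
G(23) = mex{0,2,2,0} = 1
G(24) = mex{0,3,2,0} = 1
G_A(24) = 1.
Heap B, S = {1, 7, 8, 9}:
n :  0  1  2  3  4  5  6  7  8  9 10 11 12 13 14 15 16 17 18 19
G :  0  1  0  1  0  1  0  1  2  3  2  3  2  3  2  3  0  1  0  1
G_B(19) = 1.
Combined Grundy value = 1 ⊕ 1 = 0.
A winning move leaves total XOR = 0, i.e. changes one component's Grundy value g to g ⊕ X where X is the current total.
Heap A: target g' = 1⊕0 = 1, but every legal move changes the Grundy value (mex property), so 0 moves.
Heap B: target g' = 1⊕0 = 1, but every legal move changes the Grundy value (mex property), so 0 moves.

0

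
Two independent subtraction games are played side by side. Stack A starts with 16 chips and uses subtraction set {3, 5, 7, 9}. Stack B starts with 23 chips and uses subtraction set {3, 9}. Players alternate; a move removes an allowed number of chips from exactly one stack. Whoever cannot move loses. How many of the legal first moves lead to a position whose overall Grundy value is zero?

Stack A, S = {3, 5, 7, 9}:
G(0) = 0
G(1) = mex{} = 0
G(2) = mex{} = 0
G(3) = mex{0} = 1
G(4) = mex{0} = 1
G(5) = mex{0,0} = 1
G(6) = mex{1,0} = 2
G(7) = mex{1,0,0} = 2
G(8) = mex{1,1,0} = 2
G(9) = mex{2,1,0,0} = 3
G(10) = mex{2,1,1,0} = 3
G(11) = mex{2,2,1,0} = 3
G(12) = mex{3,2,1,1} = 0
G(13) = mex{3,2,2,1} = 0
G(14) = mex{3,3,2,1} = 0
G(15) = mex{0,3,2,2} = 1
G(16) = mex{0,3,3,2} = 1
G_A(16) = 1.
Stack B, S = {3, 9}:
n :  0  1  2  3  4  5  6  7  8  9 10 11 12 13 14 15 16 17 18 19 20 21 22 23
G :  0  0  0  1  1  1  0  0  0  1  1  1  0  0  0  1  1  1  0  0  0  1  1  1
G_B(23) = 1.
Combined Grundy value = 1 ⊕ 1 = 0.
A winning move leaves total XOR = 0, i.e. changes one component's Grundy value g to g ⊕ X where X is the current total.
Stack A: target g' = 1⊕0 = 1, but every legal move changes the Grundy value (mex property), so 0 moves.
Stack B: target g' = 1⊕0 = 1, but every legal move changes the Grundy value (mex property), so 0 moves.

0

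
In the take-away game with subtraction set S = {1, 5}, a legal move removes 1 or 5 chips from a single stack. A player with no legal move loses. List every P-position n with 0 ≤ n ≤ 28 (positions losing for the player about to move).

0, 2, 4, 6, 8, 10, 12, 14, 16, 18, 20, 22, 24, 26, 28

G(0) = 0
G(1) = mex{0} = 1
G(2) = mex{1} = 0
G(3) = mex{0} = 1
G(4) = mex{1} = 0
G(5) = mex{0,0} = 1
G(6) = mex{1,1} = 0
G(7) = mex{0,0} = 1
G(8) = mex{1,1} = 0
G(9) = mex{0,0} = 1
G(10) = mex{1,1} = 0
G(11) = mex{0,0} = 1
G(12) = mex{1,1} = 0
G(13) = mex{0,0} = 1
G(14) = mex{1,1} = 0
G(15) = mex{0,0} = 1
G(16) = mex{1,1} = 0
G(17) = mex{0,0} = 1
G(18) = mex{1,1} = 0
G(19) = mex{0,0} = 1
G(20) = mex{1,1} = 0
G(21) = mex{0,0} = 1
G(22) = mex{1,1} = 0
G(23) = mex{0,0} = 1
G(24) = mex{1,1} = 0
G(25) = mex{0,0} = 1
G(26) = mex{1,1} = 0
G(27) = mex{0,0} = 1
G(28) = mex{1,1} = 0
P-positions are exactly the n with G(n) = 0.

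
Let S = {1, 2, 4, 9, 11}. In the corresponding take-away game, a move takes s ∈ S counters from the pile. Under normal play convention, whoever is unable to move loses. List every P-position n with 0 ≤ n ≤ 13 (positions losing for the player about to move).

G(0) = 0
G(1) = mex{0} = 1
G(2) = mex{1,0} = 2
G(3) = mex{2,1} = 0
G(4) = mex{0,2,0} = 1
G(5) = mex{1,0,1} = 2
G(6) = mex{2,1,2} = 0
G(7) = mex{0,2,0} = 1
G(8) = mex{1,0,1} = 2
G(9) = mex{2,1,2,0} = 3
G(10) = mex{3,2,0,1} = 4
G(11) = mex{4,3,1,2,0} = 5
G(12) = mex{5,4,2,0,1} = 3
G(13) = mex{3,5,3,1,2} = 0
P-positions are exactly the n with G(n) = 0.

0, 3, 6, 13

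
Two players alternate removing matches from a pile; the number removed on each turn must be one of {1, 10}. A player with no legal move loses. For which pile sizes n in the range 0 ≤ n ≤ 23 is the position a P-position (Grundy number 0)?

0, 2, 4, 6, 8, 11, 13, 15, 17, 19, 22

G(0) = 0
G(1) = mex{0} = 1
G(2) = mex{1} = 0
G(3) = mex{0} = 1
G(4) = mex{1} = 0
G(5) = mex{0} = 1
G(6) = mex{1} = 0
G(7) = mex{0} = 1
G(8) = mex{1} = 0
G(9) = mex{0} = 1
G(10) = mex{1,0} = 2
G(11) = mex{2,1} = 0
G(12) = mex{0,0} = 1
G(13) = mex{1,1} = 0
G(14) = mex{0,0} = 1
G(15) = mex{1,1} = 0
G(16) = mex{0,0} = 1
G(17) = mex{1,1} = 0
G(18) = mex{0,0} = 1
G(19) = mex{1,1} = 0
G(20) = mex{0,2} = 1
G(21) = mex{1,0} = 2
G(22) = mex{2,1} = 0
G(23) = mex{0,0} = 1
P-positions are exactly the n with G(n) = 0.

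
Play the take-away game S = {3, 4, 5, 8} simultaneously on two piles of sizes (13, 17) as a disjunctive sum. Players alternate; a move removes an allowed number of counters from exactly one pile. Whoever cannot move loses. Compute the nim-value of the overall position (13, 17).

All piles use S = {3, 4, 5, 8}:
n :  0  1  2  3  4  5  6  7  8  9 10 11 12 13 14 15 16 17
G :  0  0  0  1  1  1  2  2  2  3  3  0  0  0  1  1  1  2
Pile A: G(13) = 0.
Pile B: G(17) = 2.
Combined Grundy value = 0 ⊕ 2 = 2.

2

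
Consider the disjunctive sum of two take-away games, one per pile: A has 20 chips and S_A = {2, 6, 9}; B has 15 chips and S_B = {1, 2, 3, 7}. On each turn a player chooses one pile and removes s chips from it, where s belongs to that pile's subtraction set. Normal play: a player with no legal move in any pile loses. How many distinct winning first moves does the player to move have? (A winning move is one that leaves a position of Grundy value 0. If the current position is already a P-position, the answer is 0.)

Pile A, S = {2, 6, 9}:
n :  0  1  2  3  4  5  6  7  8  9 10 11 12 13 14 15 16 17 18 19 20
G :  0  0  1  1  0  0  1  1  0  2  1  3  0  2  1  0  0  1  1  0  0
G_A(20) = 0.
Pile B, S = {1, 2, 3, 7}:
G(0) = 0
G(1) = mex{0} = 1
G(2) = mex{1,0} = 2
G(3) = mex{2,1,0} = 3
G(4) = mex{3,2,1} = 0
G(5) = mex{0,3,2} = 1
G(6) = mex{1,0,3} = 2
G(7) = mex{2,1,0,0} = 3
G(8) = mex{3,2,1,1} = 0
G(9) = mex{0,3,2,2} = 1
G(10) = mex{1,0,3,3} = 2
G(11) = mex{2,1,0,0} = 3
G(12) = mex{3,2,1,1} = 0
G(13) = mex{0,3,2,2} = 1
G(14) = mex{1,0,3,3} = 2
G(15) = mex{2,1,0,0} = 3
G_B(15) = 3.
Combined Grundy value = 0 ⊕ 3 = 3.
A winning move leaves total XOR = 0, i.e. changes one component's Grundy value g to g ⊕ X where X is the current total.
Pile A: need g' = 0⊕3 = 3. Options: 20−2→G=1, 20−6→G=1, 20−9→G=3. Hits: 1.
Pile B: need g' = 3⊕3 = 0. Options: 15−1→G=2, 15−2→G=1, 15−3→G=0, 15−7→G=0. Hits: 2.

3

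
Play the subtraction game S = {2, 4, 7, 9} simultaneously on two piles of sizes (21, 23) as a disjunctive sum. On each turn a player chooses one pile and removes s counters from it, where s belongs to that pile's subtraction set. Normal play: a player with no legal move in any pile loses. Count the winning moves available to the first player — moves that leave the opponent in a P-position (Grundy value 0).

All piles use S = {2, 4, 7, 9}:
n :  0  1  2  3  4  5  6  7  8  9 10 11 12 13 14 15 16 17 18 19 20 21 22 23
G :  0  0  1  1  2  2  0  3  1  4  2  0  0  1  1  2  2  0  3  1  4  2  0  0
Pile A: G(21) = 2.
Pile B: G(23) = 0.
Combined Grundy value = 2 ⊕ 0 = 2.
A winning move leaves total XOR = 0, i.e. changes one component's Grundy value g to g ⊕ X where X is the current total.
Pile A: need g' = 2⊕2 = 0. Options: 21−2→G=1, 21−4→G=0, 21−7→G=1, 21−9→G=0. Hits: 2.
Pile B: need g' = 0⊕2 = 2. Options: 23−2→G=2, 23−4→G=1, 23−7→G=2, 23−9→G=1. Hits: 2.

4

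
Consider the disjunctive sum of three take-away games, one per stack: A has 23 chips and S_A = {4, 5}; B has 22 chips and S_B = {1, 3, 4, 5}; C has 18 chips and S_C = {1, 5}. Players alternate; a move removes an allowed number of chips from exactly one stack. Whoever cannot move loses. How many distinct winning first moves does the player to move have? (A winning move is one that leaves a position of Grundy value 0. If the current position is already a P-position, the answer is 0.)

2

Stack A, S = {4, 5}:
n :  0  1  2  3  4  5  6  7  8  9 10 11 12 13 14 15 16 17 18 19 20 21 22 23
G :  0  0  0  0  1  1  1  1  2  0  0  0  0  1  1  1  1  2  0  0  0  0  1  1
G_A(23) = 1.
Stack B, S = {1, 3, 4, 5}:
G(0) = 0
G(1) = mex{0} = 1
G(2) = mex{1} = 0
G(3) = mex{0,0} = 1
G(4) = mex{1,1,0} = 2
G(5) = mex{2,0,1,0} = 3
G(6) = mex{3,1,0,1} = 2
G(7) = mex{2,2,1,0} = 3
G(8) = mex{3,3,2,1} = 0
G(9) = mex{0,2,3,2} = 1
G(10) = mex{1,3,2,3} = 0
G(11) = mex{0,0,3,2} = 1
G(12) = mex{1,1,0,3} = 2
G(13) = mex{2,0,1,0} = 3
G(14) = mex{3,1,0,1} = 2
G(15) = mex{2,2,1,0} = 3
G(16) = mex{3,3,2,1} = 0
G(17) = mex{0,2,3,2} = 1
G(18) = mex{1,3,2,3} = 0
G(19) = mex{0,0,3,2} = 1
G(20) = mex{1,1,0,3} = 2
G(21) = mex{2,0,1,0} = 3
G(22) = mex{3,1,0,1} = 2
G_B(22) = 2.
Stack C, S = {1, 5}:
n :  0  1  2  3  4  5  6  7  8  9 10 11 12 13 14 15 16 17 18
G :  0  1  0  1  0  1  0  1  0  1  0  1  0  1  0  1  0  1  0
G_C(18) = 0.
Combined Grundy value = 1 ⊕ 2 ⊕ 0 = 3.
A winning move leaves total XOR = 0, i.e. changes one component's Grundy value g to g ⊕ X where X is the current total.
Stack A: need g' = 1⊕3 = 2. Options: 23−4→G=0, 23−5→G=0. Hits: 0.
Stack B: need g' = 2⊕3 = 1. Options: 22−1→G=3, 22−3→G=1, 22−4→G=0, 22−5→G=1. Hits: 2.
Stack C: need g' = 0⊕3 = 3. Options: 18−1→G=1, 18−5→G=1. Hits: 0.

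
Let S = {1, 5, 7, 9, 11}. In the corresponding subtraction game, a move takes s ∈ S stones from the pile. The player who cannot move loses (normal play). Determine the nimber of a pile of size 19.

G(0) = 0
G(1) = mex{0} = 1
G(2) = mex{1} = 0
G(3) = mex{0} = 1
G(4) = mex{1} = 0
G(5) = mex{0,0} = 1
G(6) = mex{1,1} = 0
G(7) = mex{0,0,0} = 1
G(8) = mex{1,1,1} = 0
G(9) = mex{0,0,0,0} = 1
G(10) = mex{1,1,1,1} = 0
G(11) = mex{0,0,0,0,0} = 1
G(12) = mex{1,1,1,1,1} = 0
G(13) = mex{0,0,0,0,0} = 1
G(14) = mex{1,1,1,1,1} = 0
G(15) = mex{0,0,0,0,0} = 1
G(16) = mex{1,1,1,1,1} = 0
G(17) = mex{0,0,0,0,0} = 1
G(18) = mex{1,1,1,1,1} = 0
G(19) = mex{0,0,0,0,0} = 1

1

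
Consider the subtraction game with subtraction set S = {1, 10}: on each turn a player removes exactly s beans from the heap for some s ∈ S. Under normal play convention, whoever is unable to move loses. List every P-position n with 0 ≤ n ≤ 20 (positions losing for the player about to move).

n :  0  1  2  3  4  5  6  7  8  9 10 11 12 13 14 15 16 17 18 19 20
G :  0  1  0  1  0  1  0  1  0  1  2  0  1  0  1  0  1  0  1  0  1
P-positions are exactly the n with G(n) = 0.

0, 2, 4, 6, 8, 11, 13, 15, 17, 19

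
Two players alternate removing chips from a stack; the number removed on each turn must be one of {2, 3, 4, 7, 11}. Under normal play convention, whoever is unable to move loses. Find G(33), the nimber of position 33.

G(0) = 0
G(1) = mex{} = 0
G(2) = mex{0} = 1
G(3) = mex{0,0} = 1
G(4) = mex{1,0,0} = 2
G(5) = mex{1,1,0} = 2
G(6) = mex{2,1,1} = 0
G(7) = mex{2,2,1,0} = 3
G(8) = mex{0,2,2,0} = 1
G(9) = mex{3,0,2,1} = 4
G(10) = mex{1,3,0,1} = 2
G(11) = mex{4,1,3,2,0} = 5
G(12) = mex{2,4,1,2,0} = 3
G(13) = mex{5,2,4,0,1} = 3
G(14) = mex{3,5,2,3,1} = 0
G(15) = mex{3,3,5,1,2} = 0
G(16) = mex{0,3,3,4,2} = 1
G(17) = mex{0,0,3,2,0} = 1
G(18) = mex{1,0,0,5,3} = 2
G(19) = mex{1,1,0,3,1} = 2
G(20) = mex{2,1,1,3,4} = 0
G(21) = mex{2,2,1,0,2} = 3
G(22) = mex{0,2,2,0,5} = 1
G(23) = mex{3,0,2,1,3} = 4
G(24) = mex{1,3,0,1,3} = 2
G(25) = mex{4,1,3,2,0} = 5
G(26) = mex{2,4,1,2,0} = 3
G(27) = mex{5,2,4,0,1} = 3
G(28) = mex{3,5,2,3,1} = 0
G(29) = mex{3,3,5,1,2} = 0
G(30) = mex{0,3,3,4,2} = 1
G(31) = mex{0,0,3,2,0} = 1
G(32) = mex{1,0,0,5,3} = 2
G(33) = mex{1,1,0,3,1} = 2

2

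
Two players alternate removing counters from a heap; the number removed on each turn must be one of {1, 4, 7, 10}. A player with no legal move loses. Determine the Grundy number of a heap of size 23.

n :  0  1  2  3  4  5  6  7  8  9 10 11 12 13 14 15 16 17 18 19 20 21 22 23
G :  0  1  0  1  2  0  1  2  0  1  2  0  1  0  1  2  0  1  2  0  1  2  0  1

1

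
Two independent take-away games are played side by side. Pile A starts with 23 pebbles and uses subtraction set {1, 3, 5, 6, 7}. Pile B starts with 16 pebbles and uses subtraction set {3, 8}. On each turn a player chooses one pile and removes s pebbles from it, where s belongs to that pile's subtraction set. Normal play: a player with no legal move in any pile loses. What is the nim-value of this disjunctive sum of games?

Pile A, S = {1, 3, 5, 6, 7}:
n :  0  1  2  3  4  5  6  7  8  9 10 11 12 13 14 15 16 17 18 19 20 21 22 23
G :  0  1  0  1  0  1  2  3  2  3  2  3  0  1  0  1  0  1  2  3  2  3  2  3
G_A(23) = 3.
Pile B, S = {3, 8}:
n :  0  1  2  3  4  5  6  7  8  9 10 11 12 13 14 15 16
G :  0  0  0  1  1  1  0  0  2  1  1  0  0  0  1  1  1
G_B(16) = 1.
Combined Grundy value = 3 ⊕ 1 = 2.

2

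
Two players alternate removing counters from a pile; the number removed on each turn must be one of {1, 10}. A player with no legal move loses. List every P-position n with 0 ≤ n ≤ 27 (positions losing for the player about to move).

0, 2, 4, 6, 8, 11, 13, 15, 17, 19, 22, 24, 26

n :  0  1  2  3  4  5  6  7  8  9 10 11 12 13 14 15 16 17 18 19 20 21 22 23 24 25 26 27
G :  0  1  0  1  0  1  0  1  0  1  2  0  1  0  1  0  1  0  1  0  1  2  0  1  0  1  0  1
P-positions are exactly the n with G(n) = 0.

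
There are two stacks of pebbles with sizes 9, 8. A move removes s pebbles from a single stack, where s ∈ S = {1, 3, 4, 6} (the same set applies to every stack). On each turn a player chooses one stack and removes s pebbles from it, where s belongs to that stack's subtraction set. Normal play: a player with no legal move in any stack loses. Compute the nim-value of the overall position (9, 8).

All stacks use S = {1, 3, 4, 6}:
n : 0 1 2 3 4 5 6 7 8 9
G : 0 1 0 1 2 3 2 0 1 0
Stack A: G(9) = 0.
Stack B: G(8) = 1.
Combined Grundy value = 0 ⊕ 1 = 1.

1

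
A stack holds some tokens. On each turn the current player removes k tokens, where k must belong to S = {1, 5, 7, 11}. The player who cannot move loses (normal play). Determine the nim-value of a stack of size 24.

0

G(0) = 0
G(1) = mex{0} = 1
G(2) = mex{1} = 0
G(3) = mex{0} = 1
G(4) = mex{1} = 0
G(5) = mex{0,0} = 1
G(6) = mex{1,1} = 0
G(7) = mex{0,0,0} = 1
G(8) = mex{1,1,1} = 0
G(9) = mex{0,0,0} = 1
G(10) = mex{1,1,1} = 0
G(11) = mex{0,0,0,0} = 1
G(12) = mex{1,1,1,1} = 0
G(13) = mex{0,0,0,0} = 1
G(14) = mex{1,1,1,1} = 0
G(15) = mex{0,0,0,0} = 1
G(16) = mex{1,1,1,1} = 0
G(17) = mex{0,0,0,0} = 1
G(18) = mex{1,1,1,1} = 0
G(19) = mex{0,0,0,0} = 1
G(20) = mex{1,1,1,1} = 0
G(21) = mex{0,0,0,0} = 1
G(22) = mex{1,1,1,1} = 0
G(23) = mex{0,0,0,0} = 1
G(24) = mex{1,1,1,1} = 0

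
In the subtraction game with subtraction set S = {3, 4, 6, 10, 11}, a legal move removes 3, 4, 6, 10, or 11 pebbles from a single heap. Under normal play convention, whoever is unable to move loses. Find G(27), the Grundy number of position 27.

2

n :  0  1  2  3  4  5  6  7  8  9 10 11 12 13 14 15 16 17 18 19 20 21 22 23 24 25 26 27
G :  0  0  0  1  1  1  2  2  2  0  3  3  1  4  0  2  0  1  3  1  2  0  2  0  1  3  1  2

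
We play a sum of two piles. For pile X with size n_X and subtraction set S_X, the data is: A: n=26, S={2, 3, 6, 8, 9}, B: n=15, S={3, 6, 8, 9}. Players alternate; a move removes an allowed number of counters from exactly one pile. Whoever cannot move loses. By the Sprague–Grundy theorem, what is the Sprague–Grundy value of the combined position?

Pile A, S = {2, 3, 6, 8, 9}:
G(0) = 0
G(1) = mex{} = 0
G(2) = mex{0} = 1
G(3) = mex{0,0} = 1
G(4) = mex{1,0} = 2
G(5) = mex{1,1} = 0
G(6) = mex{2,1,0} = 3
G(7) = mex{0,2,0} = 1
G(8) = mex{3,0,1,0} = 2
G(9) = mex{1,3,1,0,0} = 2
G(10) = mex{2,1,2,1,0} = 3
G(11) = mex{2,2,0,1,1} = 3
G(12) = mex{3,2,3,2,1} = 0
G(13) = mex{3,3,1,0,2} = 4
G(14) = mex{0,3,2,3,0} = 1
G(15) = mex{4,0,2,1,3} = 5
G(16) = mex{1,4,3,2,1} = 0
G(17) = mex{5,1,3,2,2} = 0
G(18) = mex{0,5,0,3,2} = 1
G(19) = mex{0,0,4,3,3} = 1
G(20) = mex{1,0,1,0,3} = 2
G(21) = mex{1,1,5,4,0} = 2
G(22) = mex{2,1,0,1,4} = 3
G(23) = mex{2,2,0,5,1} = 3
G(24) = mex{3,2,1,0,5} = 4
G(25) = mex{3,3,1,0,0} = 2
G(26) = mex{4,3,2,1,0} = 5
G_A(26) = 5.
Pile B, S = {3, 6, 8, 9}:
n :  0  1  2  3  4  5  6  7  8  9 10 11 12 13 14 15
G :  0  0  0  1  1  1  2  2  2  3  3  3  0  0  0  1
G_B(15) = 1.
Combined Grundy value = 5 ⊕ 1 = 4.

4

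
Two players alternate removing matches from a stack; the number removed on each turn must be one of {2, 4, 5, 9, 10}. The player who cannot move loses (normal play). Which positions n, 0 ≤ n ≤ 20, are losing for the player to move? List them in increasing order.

0, 1, 7, 8, 14, 15

n :  0  1  2  3  4  5  6  7  8  9 10 11 12 13 14 15 16 17 18 19 20
G :  0  0  1  1  2  2  3  0  0  1  1  2  2  3  0  0  1  1  2  2  3
P-positions are exactly the n with G(n) = 0.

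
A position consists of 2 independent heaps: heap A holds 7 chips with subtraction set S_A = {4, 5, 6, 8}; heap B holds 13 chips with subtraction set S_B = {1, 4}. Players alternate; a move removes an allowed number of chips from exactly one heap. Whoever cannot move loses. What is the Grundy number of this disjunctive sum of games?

Heap A, S = {4, 5, 6, 8}:
n : 0 1 2 3 4 5 6 7
G : 0 0 0 0 1 1 1 1
G_A(7) = 1.
Heap B, S = {1, 4}:
G(0) = 0
G(1) = mex{0} = 1
G(2) = mex{1} = 0
G(3) = mex{0} = 1
G(4) = mex{1,0} = 2
G(5) = mex{2,1} = 0
G(6) = mex{0,0} = 1
G(7) = mex{1,1} = 0
G(8) = mex{0,2} = 1
G(9) = mex{1,0} = 2
G(10) = mex{2,1} = 0
G(11) = mex{0,0} = 1
G(12) = mex{1,1} = 0
G(13) = mex{0,2} = 1
G_B(13) = 1.
Combined Grundy value = 1 ⊕ 1 = 0.

0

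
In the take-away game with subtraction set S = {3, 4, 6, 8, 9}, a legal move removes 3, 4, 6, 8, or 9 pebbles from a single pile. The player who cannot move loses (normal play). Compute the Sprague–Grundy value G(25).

n :  0  1  2  3  4  5  6  7  8  9 10 11 12 13 14 15 16 17 18 19 20 21 22 23 24 25
G :  0  0  0  1  1  1  2  2  2  3  3  3  0  0  0  1  1  1  2  2  2  3  3  3  0  0

0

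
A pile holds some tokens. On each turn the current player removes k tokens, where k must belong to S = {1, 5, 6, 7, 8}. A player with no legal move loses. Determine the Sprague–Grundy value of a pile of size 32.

n :  0  1  2  3  4  5  6  7  8  9 10 11 12 13 14 15 16 17 18 19 20 21 22 23 24 25 26 27 28 29 30 31 32
G :  0  1  0  1  0  1  2  3  2  3  2  3  4  0  1  0  1  0  1  2  3  2  3  2  3  4  0  1  0  1  0  1  2

2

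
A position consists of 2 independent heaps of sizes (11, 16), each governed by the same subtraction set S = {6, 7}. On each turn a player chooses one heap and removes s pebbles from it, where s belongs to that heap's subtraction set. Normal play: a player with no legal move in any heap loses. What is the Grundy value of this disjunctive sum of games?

1

All heaps use S = {6, 7}:
G(0) = 0
G(1) = mex{} = 0
G(2) = mex{} = 0
G(3) = mex{} = 0
G(4) = mex{} = 0
G(5) = mex{} = 0
G(6) = mex{0} = 1
G(7) = mex{0,0} = 1
G(8) = mex{0,0} = 1
G(9) = mex{0,0} = 1
G(10) = mex{0,0} = 1
G(11) = mex{0,0} = 1
G(12) = mex{1,0} = 2
G(13) = mex{1,1} = 0
G(14) = mex{1,1} = 0
G(15) = mex{1,1} = 0
G(16) = mex{1,1} = 0
Heap A: G(11) = 1.
Heap B: G(16) = 0.
Combined Grundy value = 1 ⊕ 0 = 1.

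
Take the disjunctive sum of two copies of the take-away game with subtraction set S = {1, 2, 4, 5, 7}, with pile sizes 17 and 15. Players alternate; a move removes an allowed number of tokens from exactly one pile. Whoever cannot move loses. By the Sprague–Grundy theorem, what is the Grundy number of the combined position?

All piles use S = {1, 2, 4, 5, 7}:
n :  0  1  2  3  4  5  6  7  8  9 10 11 12 13 14 15 16 17
G :  0  1  2  0  1  2  0  1  2  0  1  2  0  1  2  0  1  2
Pile A: G(17) = 2.
Pile B: G(15) = 0.
Combined Grundy value = 2 ⊕ 0 = 2.

2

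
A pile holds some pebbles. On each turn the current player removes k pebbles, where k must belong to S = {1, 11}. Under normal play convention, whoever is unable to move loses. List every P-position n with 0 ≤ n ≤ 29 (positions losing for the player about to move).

n :  0  1  2  3  4  5  6  7  8  9 10 11 12 13 14 15 16 17 18 19 20 21 22 23 24 25 26 27 28 29
G :  0  1  0  1  0  1  0  1  0  1  0  1  0  1  0  1  0  1  0  1  0  1  0  1  0  1  0  1  0  1
P-positions are exactly the n with G(n) = 0.

0, 2, 4, 6, 8, 10, 12, 14, 16, 18, 20, 22, 24, 26, 28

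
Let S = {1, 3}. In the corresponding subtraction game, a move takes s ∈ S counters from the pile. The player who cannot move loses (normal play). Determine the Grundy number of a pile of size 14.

0

n :  0  1  2  3  4  5  6  7  8  9 10 11 12 13 14
G :  0  1  0  1  0  1  0  1  0  1  0  1  0  1  0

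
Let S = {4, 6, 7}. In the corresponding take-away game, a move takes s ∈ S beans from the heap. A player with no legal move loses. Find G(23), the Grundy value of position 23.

G(0) = 0
G(1) = mex{} = 0
G(2) = mex{} = 0
G(3) = mex{} = 0
G(4) = mex{0} = 1
G(5) = mex{0} = 1
G(6) = mex{0,0} = 1
G(7) = mex{0,0,0} = 1
G(8) = mex{1,0,0} = 2
G(9) = mex{1,0,0} = 2
G(10) = mex{1,1,0} = 2
G(11) = mex{1,1,1} = 0
G(12) = mex{2,1,1} = 0
G(13) = mex{2,1,1} = 0
G(14) = mex{2,2,1} = 0
G(15) = mex{0,2,2} = 1
G(16) = mex{0,2,2} = 1
G(17) = mex{0,0,2} = 1
G(18) = mex{0,0,0} = 1
G(19) = mex{1,0,0} = 2
G(20) = mex{1,0,0} = 2
G(21) = mex{1,1,0} = 2
G(22) = mex{1,1,1} = 0
G(23) = mex{2,1,1} = 0

0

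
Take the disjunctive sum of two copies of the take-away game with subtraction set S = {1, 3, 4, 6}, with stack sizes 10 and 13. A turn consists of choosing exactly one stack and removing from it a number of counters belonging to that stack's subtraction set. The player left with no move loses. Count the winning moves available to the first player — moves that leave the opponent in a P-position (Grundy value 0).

3

All stacks use S = {1, 3, 4, 6}:
n :  0  1  2  3  4  5  6  7  8  9 10 11 12 13
G :  0  1  0  1  2  3  2  0  1  0  1  2  3  2
Stack A: G(10) = 1.
Stack B: G(13) = 2.
Combined Grundy value = 1 ⊕ 2 = 3.
A winning move leaves total XOR = 0, i.e. changes one component's Grundy value g to g ⊕ X where X is the current total.
Stack A: need g' = 1⊕3 = 2. Options: 10−1→G=0, 10−3→G=0, 10−4→G=2, 10−6→G=2. Hits: 2.
Stack B: need g' = 2⊕3 = 1. Options: 13−1→G=3, 13−3→G=1, 13−4→G=0, 13−6→G=0. Hits: 1.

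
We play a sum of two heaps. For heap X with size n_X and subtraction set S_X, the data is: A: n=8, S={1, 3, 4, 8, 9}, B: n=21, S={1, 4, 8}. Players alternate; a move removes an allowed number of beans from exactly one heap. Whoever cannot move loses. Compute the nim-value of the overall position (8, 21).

3

Heap A, S = {1, 3, 4, 8, 9}:
n : 0 1 2 3 4 5 6 7 8
G : 0 1 0 1 2 3 2 0 1
G_A(8) = 1.
Heap B, S = {1, 4, 8}:
n :  0  1  2  3  4  5  6  7  8  9 10 11 12 13 14 15 16 17 18 19 20 21
G :  0  1  0  1  2  0  1  0  1  2  3  2  0  1  0  1  2  0  1  0  1  2
G_B(21) = 2.
Combined Grundy value = 1 ⊕ 2 = 3.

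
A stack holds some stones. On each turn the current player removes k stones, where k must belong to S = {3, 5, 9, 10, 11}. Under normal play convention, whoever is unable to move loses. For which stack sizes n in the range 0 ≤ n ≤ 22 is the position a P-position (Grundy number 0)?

0, 1, 2, 8, 14, 15, 16, 22

n :  0  1  2  3  4  5  6  7  8  9 10 11 12 13 14 15 16 17 18 19 20 21 22
G :  0  0  0  1  1  1  2  2  0  3  3  1  4  2  0  0  0  1  1  1  2  2  0
P-positions are exactly the n with G(n) = 0.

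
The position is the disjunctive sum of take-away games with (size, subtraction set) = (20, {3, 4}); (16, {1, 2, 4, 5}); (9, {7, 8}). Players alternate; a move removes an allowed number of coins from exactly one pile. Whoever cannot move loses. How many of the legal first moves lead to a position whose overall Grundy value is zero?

1

Pile A, S = {3, 4}:
n :  0  1  2  3  4  5  6  7  8  9 10 11 12 13 14 15 16 17 18 19 20
G :  0  0  0  1  1  1  2  0  0  0  1  1  1  2  0  0  0  1  1  1  2
G_A(20) = 2.
Pile B, S = {1, 2, 4, 5}:
n :  0  1  2  3  4  5  6  7  8  9 10 11 12 13 14 15 16
G :  0  1  2  0  1  2  0  1  2  0  1  2  0  1  2  0  1
G_B(16) = 1.
Pile C, S = {7, 8}:
n : 0 1 2 3 4 5 6 7 8 9
G : 0 0 0 0 0 0 0 1 1 1
G_C(9) = 1.
Combined Grundy value = 2 ⊕ 1 ⊕ 1 = 2.
A winning move leaves total XOR = 0, i.e. changes one component's Grundy value g to g ⊕ X where X is the current total.
Pile A: need g' = 2⊕2 = 0. Options: 20−3→G=1, 20−4→G=0. Hits: 1.
Pile B: need g' = 1⊕2 = 3. Options: 16−1→G=0, 16−2→G=2, 16−4→G=0, 16−5→G=2. Hits: 0.
Pile C: need g' = 1⊕2 = 3. Options: 9−7→G=0, 9−8→G=0. Hits: 0.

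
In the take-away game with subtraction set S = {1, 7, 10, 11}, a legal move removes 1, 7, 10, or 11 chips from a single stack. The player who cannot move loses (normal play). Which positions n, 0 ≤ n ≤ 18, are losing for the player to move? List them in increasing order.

n :  0  1  2  3  4  5  6  7  8  9 10 11 12 13 14 15 16 17 18
G :  0  1  0  1  0  1  0  1  0  1  2  3  2  3  2  3  2  3  2
P-positions are exactly the n with G(n) = 0.

0, 2, 4, 6, 8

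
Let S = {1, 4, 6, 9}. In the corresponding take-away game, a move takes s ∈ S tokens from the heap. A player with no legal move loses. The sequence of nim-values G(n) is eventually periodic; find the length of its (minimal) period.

5

G(0) = 0
G(1) = mex{0} = 1
G(2) = mex{1} = 0
G(3) = mex{0} = 1
G(4) = mex{1,0} = 2
G(5) = mex{2,1} = 0
G(6) = mex{0,0,0} = 1
G(7) = mex{1,1,1} = 0
G(8) = mex{0,2,0} = 1
G(9) = mex{1,0,1,0} = 2
G(10) = mex{2,1,2,1} = 0
G(11) = mex{0,0,0,0} = 1
G(12) = mex{1,1,1,1} = 0
G(13) = mex{0,2,0,2} = 1
G(14) = mex{1,0,1,0} = 2
G(15) = mex{2,1,2,1} = 0
G(n+5) = G(n) holds for n = 0,…,8 (a full window of length max(S) = 9), so the sequence is purely periodic with period 5.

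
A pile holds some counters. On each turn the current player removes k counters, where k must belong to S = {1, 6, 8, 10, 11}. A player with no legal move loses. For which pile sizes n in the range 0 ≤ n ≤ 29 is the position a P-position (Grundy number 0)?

G(0) = 0
G(1) = mex{0} = 1
G(2) = mex{1} = 0
G(3) = mex{0} = 1
G(4) = mex{1} = 0
G(5) = mex{0} = 1
G(6) = mex{1,0} = 2
G(7) = mex{2,1} = 0
G(8) = mex{0,0,0} = 1
G(9) = mex{1,1,1} = 0
G(10) = mex{0,0,0,0} = 1
G(11) = mex{1,1,1,1,0} = 2
G(12) = mex{2,2,0,0,1} = 3
G(13) = mex{3,0,1,1,0} = 2
G(14) = mex{2,1,2,0,1} = 3
G(15) = mex{3,0,0,1,0} = 2
G(16) = mex{2,1,1,2,1} = 0
G(17) = mex{0,2,0,0,2} = 1
G(18) = mex{1,3,1,1,0} = 2
G(19) = mex{2,2,2,0,1} = 3
G(20) = mex{3,3,3,1,0} = 2
G(21) = mex{2,2,2,2,1} = 0
G(22) = mex{0,0,3,3,2} = 1
G(23) = mex{1,1,2,2,3} = 0
G(24) = mex{0,2,0,3,2} = 1
G(25) = mex{1,3,1,2,3} = 0
G(26) = mex{0,2,2,0,2} = 1
G(27) = mex{1,0,3,1,0} = 2
G(28) = mex{2,1,2,2,1} = 0
G(29) = mex{0,0,0,3,2} = 1
P-positions are exactly the n with G(n) = 0.

0, 2, 4, 7, 9, 16, 21, 23, 25, 28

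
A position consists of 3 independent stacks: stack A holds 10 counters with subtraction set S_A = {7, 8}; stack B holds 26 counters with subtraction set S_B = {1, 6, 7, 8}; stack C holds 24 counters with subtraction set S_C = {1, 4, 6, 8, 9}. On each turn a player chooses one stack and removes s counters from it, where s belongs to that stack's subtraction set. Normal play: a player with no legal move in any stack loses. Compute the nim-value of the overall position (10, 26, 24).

1

Stack A, S = {7, 8}:
n :  0  1  2  3  4  5  6  7  8  9 10
G :  0  0  0  0  0  0  0  1  1  1  1
G_A(10) = 1.
Stack B, S = {1, 6, 7, 8}:
G(0) = 0
G(1) = mex{0} = 1
G(2) = mex{1} = 0
G(3) = mex{0} = 1
G(4) = mex{1} = 0
G(5) = mex{0} = 1
G(6) = mex{1,0} = 2
G(7) = mex{2,1,0} = 3
G(8) = mex{3,0,1,0} = 2
G(9) = mex{2,1,0,1} = 3
G(10) = mex{3,0,1,0} = 2
G(11) = mex{2,1,0,1} = 3
G(12) = mex{3,2,1,0} = 4
G(13) = mex{4,3,2,1} = 0
G(14) = mex{0,2,3,2} = 1
G(15) = mex{1,3,2,3} = 0
G(16) = mex{0,2,3,2} = 1
G(17) = mex{1,3,2,3} = 0
G(18) = mex{0,4,3,2} = 1
G(19) = mex{1,0,4,3} = 2
G(20) = mex{2,1,0,4} = 3
G(21) = mex{3,0,1,0} = 2
G(22) = mex{2,1,0,1} = 3
G(23) = mex{3,0,1,0} = 2
G(24) = mex{2,1,0,1} = 3
G(25) = mex{3,2,1,0} = 4
G(26) = mex{4,3,2,1} = 0
G_B(26) = 0.
Stack C, S = {1, 4, 6, 8, 9}:
n :  0  1  2  3  4  5  6  7  8  9 10 11 12 13 14 15 16 17 18 19 20 21 22 23 24
G :  0  1  0  1  2  0  1  0  1  2  3  2  0  1  2  3  2  0  1  0  1  2  0  1  0
G_C(24) = 0.
Combined Grundy value = 1 ⊕ 0 ⊕ 0 = 1.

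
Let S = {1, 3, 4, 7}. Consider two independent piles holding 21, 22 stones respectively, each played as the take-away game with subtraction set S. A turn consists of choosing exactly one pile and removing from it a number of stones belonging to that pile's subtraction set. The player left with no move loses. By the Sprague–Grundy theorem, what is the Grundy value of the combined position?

1

All piles use S = {1, 3, 4, 7}:
G(0) = 0
G(1) = mex{0} = 1
G(2) = mex{1} = 0
G(3) = mex{0,0} = 1
G(4) = mex{1,1,0} = 2
G(5) = mex{2,0,1} = 3
G(6) = mex{3,1,0} = 2
G(7) = mex{2,2,1,0} = 3
G(8) = mex{3,3,2,1} = 0
G(9) = mex{0,2,3,0} = 1
G(10) = mex{1,3,2,1} = 0
G(11) = mex{0,0,3,2} = 1
G(12) = mex{1,1,0,3} = 2
G(13) = mex{2,0,1,2} = 3
G(14) = mex{3,1,0,3} = 2
G(15) = mex{2,2,1,0} = 3
G(16) = mex{3,3,2,1} = 0
G(17) = mex{0,2,3,0} = 1
G(18) = mex{1,3,2,1} = 0
G(19) = mex{0,0,3,2} = 1
G(20) = mex{1,1,0,3} = 2
G(21) = mex{2,0,1,2} = 3
G(22) = mex{3,1,0,3} = 2
Pile A: G(21) = 3.
Pile B: G(22) = 2.
Combined Grundy value = 3 ⊕ 2 = 1.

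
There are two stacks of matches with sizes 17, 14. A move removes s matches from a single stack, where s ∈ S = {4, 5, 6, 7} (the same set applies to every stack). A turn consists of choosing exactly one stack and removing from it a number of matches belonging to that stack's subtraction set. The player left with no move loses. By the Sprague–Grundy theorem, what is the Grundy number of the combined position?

All stacks use S = {4, 5, 6, 7}:
n :  0  1  2  3  4  5  6  7  8  9 10 11 12 13 14 15 16 17
G :  0  0  0  0  1  1  1  1  2  2  2  0  0  0  0  1  1  1
Stack A: G(17) = 1.
Stack B: G(14) = 0.
Combined Grundy value = 1 ⊕ 0 = 1.

1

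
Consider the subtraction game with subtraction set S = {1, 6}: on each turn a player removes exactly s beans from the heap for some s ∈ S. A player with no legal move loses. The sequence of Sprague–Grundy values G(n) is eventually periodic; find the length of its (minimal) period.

7

n :  0  1  2  3  4  5  6  7  8  9 10 11 12 13 14 15
G :  0  1  0  1  0  1  2  0  1  0  1  0  1  2  0  1
G(n+7) = G(n) holds for n = 0,…,5 (a full window of length max(S) = 6), so the sequence is purely periodic with period 7.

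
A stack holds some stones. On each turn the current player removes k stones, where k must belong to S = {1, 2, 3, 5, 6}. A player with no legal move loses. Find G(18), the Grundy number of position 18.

2

n :  0  1  2  3  4  5  6  7  8  9 10 11 12 13 14 15 16 17 18
G :  0  1  2  3  0  1  2  3  0  1  2  3  0  1  2  3  0  1  2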